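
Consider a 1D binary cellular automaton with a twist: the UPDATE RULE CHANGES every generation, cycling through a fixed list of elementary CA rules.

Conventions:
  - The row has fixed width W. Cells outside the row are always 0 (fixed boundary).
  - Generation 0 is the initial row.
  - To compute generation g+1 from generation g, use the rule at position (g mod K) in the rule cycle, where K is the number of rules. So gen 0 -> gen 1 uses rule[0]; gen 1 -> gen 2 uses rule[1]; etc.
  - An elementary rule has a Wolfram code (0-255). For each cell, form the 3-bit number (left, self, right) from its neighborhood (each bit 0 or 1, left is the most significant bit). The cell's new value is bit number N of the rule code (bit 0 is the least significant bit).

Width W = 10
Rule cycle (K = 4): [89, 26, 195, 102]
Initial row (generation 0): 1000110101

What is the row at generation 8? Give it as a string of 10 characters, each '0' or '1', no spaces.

Gen 0: 1000110101
Gen 1 (rule 89): 0110110000
Gen 2 (rule 26): 1100101000
Gen 3 (rule 195): 0101000011
Gen 4 (rule 102): 1111000101
Gen 5 (rule 89): 1001110000
Gen 6 (rule 26): 0111001000
Gen 7 (rule 195): 1011010011
Gen 8 (rule 102): 1101110101

Answer: 1101110101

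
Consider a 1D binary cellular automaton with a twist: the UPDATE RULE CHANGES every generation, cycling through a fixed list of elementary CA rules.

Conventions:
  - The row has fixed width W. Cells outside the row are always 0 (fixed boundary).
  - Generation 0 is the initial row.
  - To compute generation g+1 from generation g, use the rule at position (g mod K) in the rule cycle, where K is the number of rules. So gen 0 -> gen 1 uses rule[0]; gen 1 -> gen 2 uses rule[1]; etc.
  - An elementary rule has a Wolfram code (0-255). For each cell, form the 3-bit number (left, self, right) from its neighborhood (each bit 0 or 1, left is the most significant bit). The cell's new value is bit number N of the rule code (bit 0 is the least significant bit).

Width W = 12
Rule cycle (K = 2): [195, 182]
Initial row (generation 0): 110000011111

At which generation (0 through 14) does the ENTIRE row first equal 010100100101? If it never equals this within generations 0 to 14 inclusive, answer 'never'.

Answer: 9

Derivation:
Gen 0: 110000011111
Gen 1 (rule 195): 010111101111
Gen 2 (rule 182): 111011010110
Gen 3 (rule 195): 011001000010
Gen 4 (rule 182): 100111100111
Gen 5 (rule 195): 001011101011
Gen 6 (rule 182): 011101011100
Gen 7 (rule 195): 101100001101
Gen 8 (rule 182): 110010010011
Gen 9 (rule 195): 010100100101
Gen 10 (rule 182): 111111111111
Gen 11 (rule 195): 011111111111
Gen 12 (rule 182): 101111111110
Gen 13 (rule 195): 000111111110
Gen 14 (rule 182): 001011111101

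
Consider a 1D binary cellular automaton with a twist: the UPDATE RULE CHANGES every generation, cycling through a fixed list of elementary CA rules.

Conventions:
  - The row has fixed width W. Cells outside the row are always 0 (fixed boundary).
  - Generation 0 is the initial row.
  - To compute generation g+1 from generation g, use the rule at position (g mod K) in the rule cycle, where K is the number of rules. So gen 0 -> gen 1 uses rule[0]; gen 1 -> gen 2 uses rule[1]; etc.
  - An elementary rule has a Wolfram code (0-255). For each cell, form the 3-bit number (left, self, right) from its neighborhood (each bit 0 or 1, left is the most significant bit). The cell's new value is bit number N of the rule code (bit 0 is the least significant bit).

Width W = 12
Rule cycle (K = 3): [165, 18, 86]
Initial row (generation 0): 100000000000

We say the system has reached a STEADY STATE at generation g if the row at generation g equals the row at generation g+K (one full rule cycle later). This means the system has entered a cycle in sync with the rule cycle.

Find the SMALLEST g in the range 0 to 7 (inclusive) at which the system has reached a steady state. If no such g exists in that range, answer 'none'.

Gen 0: 100000000000
Gen 1 (rule 165): 101111111111
Gen 2 (rule 18): 000000000000
Gen 3 (rule 86): 000000000000
Gen 4 (rule 165): 111111111111
Gen 5 (rule 18): 000000000000
Gen 6 (rule 86): 000000000000
Gen 7 (rule 165): 111111111111
Gen 8 (rule 18): 000000000000
Gen 9 (rule 86): 000000000000
Gen 10 (rule 165): 111111111111

Answer: 2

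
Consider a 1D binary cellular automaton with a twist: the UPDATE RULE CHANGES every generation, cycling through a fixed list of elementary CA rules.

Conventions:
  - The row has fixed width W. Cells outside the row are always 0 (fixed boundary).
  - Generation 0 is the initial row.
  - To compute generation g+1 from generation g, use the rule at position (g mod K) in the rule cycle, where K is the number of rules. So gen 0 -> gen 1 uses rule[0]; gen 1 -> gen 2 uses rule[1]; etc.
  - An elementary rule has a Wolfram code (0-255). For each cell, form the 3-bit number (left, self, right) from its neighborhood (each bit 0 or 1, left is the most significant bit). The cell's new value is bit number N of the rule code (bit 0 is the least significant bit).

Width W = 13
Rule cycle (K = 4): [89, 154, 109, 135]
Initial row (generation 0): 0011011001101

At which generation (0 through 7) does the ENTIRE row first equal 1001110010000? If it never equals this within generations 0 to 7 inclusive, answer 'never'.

Gen 0: 0011011001101
Gen 1 (rule 89): 1011011101100
Gen 2 (rule 154): 0010011001010
Gen 3 (rule 109): 1010011001110
Gen 4 (rule 135): 1010100010100
Gen 5 (rule 89): 0000011000011
Gen 6 (rule 154): 0000110100110
Gen 7 (rule 109): 1110111100110

Answer: never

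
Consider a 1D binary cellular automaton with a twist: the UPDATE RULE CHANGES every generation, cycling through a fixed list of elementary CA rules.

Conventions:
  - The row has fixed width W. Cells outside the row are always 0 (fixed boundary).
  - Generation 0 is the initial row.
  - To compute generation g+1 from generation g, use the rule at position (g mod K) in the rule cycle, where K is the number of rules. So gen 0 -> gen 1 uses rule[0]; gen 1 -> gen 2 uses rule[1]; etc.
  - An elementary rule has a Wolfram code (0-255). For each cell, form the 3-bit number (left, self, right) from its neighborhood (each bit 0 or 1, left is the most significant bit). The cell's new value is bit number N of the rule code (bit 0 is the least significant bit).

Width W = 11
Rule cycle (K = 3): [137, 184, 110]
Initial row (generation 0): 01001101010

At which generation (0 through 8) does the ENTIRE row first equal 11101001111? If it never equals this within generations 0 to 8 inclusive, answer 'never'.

Gen 0: 01001101010
Gen 1 (rule 137): 00001000000
Gen 2 (rule 184): 00000100000
Gen 3 (rule 110): 00001100000
Gen 4 (rule 137): 11101001111
Gen 5 (rule 184): 11010101110
Gen 6 (rule 110): 11111111010
Gen 7 (rule 137): 11111110000
Gen 8 (rule 184): 11111101000

Answer: 4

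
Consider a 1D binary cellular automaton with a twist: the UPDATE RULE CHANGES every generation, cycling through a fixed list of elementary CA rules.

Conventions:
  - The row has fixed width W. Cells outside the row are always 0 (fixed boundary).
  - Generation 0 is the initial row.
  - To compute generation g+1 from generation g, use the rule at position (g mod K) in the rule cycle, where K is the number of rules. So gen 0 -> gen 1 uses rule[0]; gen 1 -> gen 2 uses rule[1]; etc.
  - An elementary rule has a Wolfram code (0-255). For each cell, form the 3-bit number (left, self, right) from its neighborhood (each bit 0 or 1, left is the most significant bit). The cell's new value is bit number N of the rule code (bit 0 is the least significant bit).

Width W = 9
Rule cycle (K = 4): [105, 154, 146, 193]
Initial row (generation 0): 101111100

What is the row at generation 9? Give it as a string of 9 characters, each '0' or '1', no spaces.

Answer: 100011111

Derivation:
Gen 0: 101111100
Gen 1 (rule 105): 011000101
Gen 2 (rule 154): 110101000
Gen 3 (rule 146): 000000100
Gen 4 (rule 193): 111110001
Gen 5 (rule 105): 100010100
Gen 6 (rule 154): 010100010
Gen 7 (rule 146): 100010101
Gen 8 (rule 193): 001000000
Gen 9 (rule 105): 100011111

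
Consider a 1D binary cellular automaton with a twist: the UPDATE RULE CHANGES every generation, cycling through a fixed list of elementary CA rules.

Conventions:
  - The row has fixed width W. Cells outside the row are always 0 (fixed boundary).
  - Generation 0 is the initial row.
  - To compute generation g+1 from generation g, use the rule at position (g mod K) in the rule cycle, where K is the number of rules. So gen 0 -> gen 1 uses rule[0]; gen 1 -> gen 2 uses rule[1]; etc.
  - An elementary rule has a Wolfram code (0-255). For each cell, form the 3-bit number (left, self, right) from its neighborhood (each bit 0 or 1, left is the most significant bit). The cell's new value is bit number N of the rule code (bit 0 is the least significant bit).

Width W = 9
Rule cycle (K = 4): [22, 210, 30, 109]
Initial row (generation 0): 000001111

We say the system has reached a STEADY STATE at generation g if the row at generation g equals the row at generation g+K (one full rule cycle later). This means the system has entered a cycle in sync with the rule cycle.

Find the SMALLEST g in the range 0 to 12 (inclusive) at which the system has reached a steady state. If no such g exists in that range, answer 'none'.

Answer: 10

Derivation:
Gen 0: 000001111
Gen 1 (rule 22): 000010000
Gen 2 (rule 210): 000101000
Gen 3 (rule 30): 001101100
Gen 4 (rule 109): 101111101
Gen 5 (rule 22): 100000001
Gen 6 (rule 210): 010000010
Gen 7 (rule 30): 111000111
Gen 8 (rule 109): 101010101
Gen 9 (rule 22): 101010101
Gen 10 (rule 210): 000000000
Gen 11 (rule 30): 000000000
Gen 12 (rule 109): 111111111
Gen 13 (rule 22): 000000000
Gen 14 (rule 210): 000000000
Gen 15 (rule 30): 000000000
Gen 16 (rule 109): 111111111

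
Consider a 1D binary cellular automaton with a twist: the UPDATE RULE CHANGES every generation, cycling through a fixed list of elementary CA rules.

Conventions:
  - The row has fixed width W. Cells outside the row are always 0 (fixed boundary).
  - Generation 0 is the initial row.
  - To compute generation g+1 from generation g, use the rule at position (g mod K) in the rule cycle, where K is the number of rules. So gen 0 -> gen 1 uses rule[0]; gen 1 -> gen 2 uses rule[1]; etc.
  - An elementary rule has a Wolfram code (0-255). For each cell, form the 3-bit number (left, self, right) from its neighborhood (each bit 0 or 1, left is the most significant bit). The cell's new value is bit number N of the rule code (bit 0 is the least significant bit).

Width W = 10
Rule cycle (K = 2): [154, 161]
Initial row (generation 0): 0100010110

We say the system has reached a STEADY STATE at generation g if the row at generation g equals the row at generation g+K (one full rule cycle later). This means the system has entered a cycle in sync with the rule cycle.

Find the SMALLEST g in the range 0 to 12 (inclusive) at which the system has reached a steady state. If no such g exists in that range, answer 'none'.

Answer: 6

Derivation:
Gen 0: 0100010110
Gen 1 (rule 154): 1010100101
Gen 2 (rule 161): 0101000010
Gen 3 (rule 154): 1000100101
Gen 4 (rule 161): 0010000010
Gen 5 (rule 154): 0101000101
Gen 6 (rule 161): 0010010010
Gen 7 (rule 154): 0101101101
Gen 8 (rule 161): 0010010010
Gen 9 (rule 154): 0101101101
Gen 10 (rule 161): 0010010010
Gen 11 (rule 154): 0101101101
Gen 12 (rule 161): 0010010010
Gen 13 (rule 154): 0101101101
Gen 14 (rule 161): 0010010010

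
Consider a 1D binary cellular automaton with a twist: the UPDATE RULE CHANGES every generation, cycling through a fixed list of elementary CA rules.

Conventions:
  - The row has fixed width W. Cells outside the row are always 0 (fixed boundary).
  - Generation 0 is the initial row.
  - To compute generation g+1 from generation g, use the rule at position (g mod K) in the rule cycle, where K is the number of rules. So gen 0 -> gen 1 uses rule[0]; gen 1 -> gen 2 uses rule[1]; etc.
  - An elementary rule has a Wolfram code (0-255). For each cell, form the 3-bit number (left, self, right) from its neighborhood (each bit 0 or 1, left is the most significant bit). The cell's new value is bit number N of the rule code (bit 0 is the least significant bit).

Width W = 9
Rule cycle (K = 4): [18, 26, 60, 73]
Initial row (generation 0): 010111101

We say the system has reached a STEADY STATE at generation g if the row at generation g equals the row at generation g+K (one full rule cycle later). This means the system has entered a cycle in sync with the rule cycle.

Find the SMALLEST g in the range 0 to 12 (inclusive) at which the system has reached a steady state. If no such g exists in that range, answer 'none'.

Gen 0: 010111101
Gen 1 (rule 18): 100000000
Gen 2 (rule 26): 010000000
Gen 3 (rule 60): 011000000
Gen 4 (rule 73): 011011111
Gen 5 (rule 18): 100000000
Gen 6 (rule 26): 010000000
Gen 7 (rule 60): 011000000
Gen 8 (rule 73): 011011111
Gen 9 (rule 18): 100000000
Gen 10 (rule 26): 010000000
Gen 11 (rule 60): 011000000
Gen 12 (rule 73): 011011111
Gen 13 (rule 18): 100000000
Gen 14 (rule 26): 010000000
Gen 15 (rule 60): 011000000
Gen 16 (rule 73): 011011111

Answer: 1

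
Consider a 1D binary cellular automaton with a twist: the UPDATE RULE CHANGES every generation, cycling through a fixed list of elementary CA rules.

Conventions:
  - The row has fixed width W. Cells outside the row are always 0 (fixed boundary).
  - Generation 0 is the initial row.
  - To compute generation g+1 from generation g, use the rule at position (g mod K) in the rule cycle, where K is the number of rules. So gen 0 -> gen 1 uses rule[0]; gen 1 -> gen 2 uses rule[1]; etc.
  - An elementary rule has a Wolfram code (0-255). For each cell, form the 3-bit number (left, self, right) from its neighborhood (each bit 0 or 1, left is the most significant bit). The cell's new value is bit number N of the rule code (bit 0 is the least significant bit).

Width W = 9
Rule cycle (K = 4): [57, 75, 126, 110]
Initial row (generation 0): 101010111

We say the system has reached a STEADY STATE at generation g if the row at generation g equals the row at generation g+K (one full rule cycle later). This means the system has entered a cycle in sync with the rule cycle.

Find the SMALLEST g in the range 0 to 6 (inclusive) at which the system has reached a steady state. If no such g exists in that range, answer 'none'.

Gen 0: 101010111
Gen 1 (rule 57): 010101100
Gen 2 (rule 75): 100001101
Gen 3 (rule 126): 110011111
Gen 4 (rule 110): 110110001
Gen 5 (rule 57): 101101100
Gen 6 (rule 75): 001101101
Gen 7 (rule 126): 011111111
Gen 8 (rule 110): 110000001
Gen 9 (rule 57): 101111100
Gen 10 (rule 75): 001000101

Answer: none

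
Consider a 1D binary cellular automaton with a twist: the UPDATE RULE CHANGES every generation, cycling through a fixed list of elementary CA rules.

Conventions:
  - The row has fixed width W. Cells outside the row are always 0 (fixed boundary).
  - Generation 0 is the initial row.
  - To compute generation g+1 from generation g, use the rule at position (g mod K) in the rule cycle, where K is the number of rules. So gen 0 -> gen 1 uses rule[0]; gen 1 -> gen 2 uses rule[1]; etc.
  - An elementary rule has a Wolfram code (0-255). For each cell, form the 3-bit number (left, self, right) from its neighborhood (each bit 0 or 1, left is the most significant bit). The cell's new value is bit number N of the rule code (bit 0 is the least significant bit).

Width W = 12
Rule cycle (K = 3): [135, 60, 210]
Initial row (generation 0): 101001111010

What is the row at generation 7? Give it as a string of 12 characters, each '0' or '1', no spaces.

Gen 0: 101001111010
Gen 1 (rule 135): 101010110010
Gen 2 (rule 60): 111111101011
Gen 3 (rule 210): 011111100001
Gen 4 (rule 135): 101111001111
Gen 5 (rule 60): 111000101000
Gen 6 (rule 210): 011101000100
Gen 7 (rule 135): 101001011101

Answer: 101001011101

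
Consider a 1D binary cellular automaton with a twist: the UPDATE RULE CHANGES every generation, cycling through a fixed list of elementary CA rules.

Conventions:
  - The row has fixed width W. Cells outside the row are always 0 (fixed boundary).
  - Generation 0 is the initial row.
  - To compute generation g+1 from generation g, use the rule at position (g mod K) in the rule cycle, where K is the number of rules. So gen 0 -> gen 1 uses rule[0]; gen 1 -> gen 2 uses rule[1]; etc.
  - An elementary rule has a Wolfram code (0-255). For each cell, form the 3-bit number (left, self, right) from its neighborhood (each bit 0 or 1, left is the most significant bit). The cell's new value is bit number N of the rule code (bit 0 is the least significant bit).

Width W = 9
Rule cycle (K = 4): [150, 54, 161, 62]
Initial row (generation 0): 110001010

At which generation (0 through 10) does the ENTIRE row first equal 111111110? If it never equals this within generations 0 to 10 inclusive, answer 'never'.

Gen 0: 110001010
Gen 1 (rule 150): 001011011
Gen 2 (rule 54): 011100100
Gen 3 (rule 161): 001000001
Gen 4 (rule 62): 011100011
Gen 5 (rule 150): 101010100
Gen 6 (rule 54): 111111110
Gen 7 (rule 161): 011111100
Gen 8 (rule 62): 110000010
Gen 9 (rule 150): 001000111
Gen 10 (rule 54): 011101000

Answer: 6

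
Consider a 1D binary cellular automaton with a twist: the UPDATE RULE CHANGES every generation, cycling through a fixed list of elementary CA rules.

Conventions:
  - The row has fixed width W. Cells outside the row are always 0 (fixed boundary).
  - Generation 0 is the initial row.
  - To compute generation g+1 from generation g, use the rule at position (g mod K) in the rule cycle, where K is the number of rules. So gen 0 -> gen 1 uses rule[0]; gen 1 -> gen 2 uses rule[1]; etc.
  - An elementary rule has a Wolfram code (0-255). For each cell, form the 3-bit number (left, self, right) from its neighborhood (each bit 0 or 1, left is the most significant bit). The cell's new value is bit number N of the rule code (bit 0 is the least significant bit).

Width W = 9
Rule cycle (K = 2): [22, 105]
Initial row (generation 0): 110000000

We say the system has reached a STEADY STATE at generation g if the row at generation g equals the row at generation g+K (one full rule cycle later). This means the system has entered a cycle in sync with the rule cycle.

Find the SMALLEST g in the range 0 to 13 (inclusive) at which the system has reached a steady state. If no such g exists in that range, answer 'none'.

Gen 0: 110000000
Gen 1 (rule 22): 001000000
Gen 2 (rule 105): 100011111
Gen 3 (rule 22): 110100000
Gen 4 (rule 105): 111001111
Gen 5 (rule 22): 000110000
Gen 6 (rule 105): 110110111
Gen 7 (rule 22): 000000000
Gen 8 (rule 105): 111111111
Gen 9 (rule 22): 000000000
Gen 10 (rule 105): 111111111
Gen 11 (rule 22): 000000000
Gen 12 (rule 105): 111111111
Gen 13 (rule 22): 000000000
Gen 14 (rule 105): 111111111
Gen 15 (rule 22): 000000000

Answer: 7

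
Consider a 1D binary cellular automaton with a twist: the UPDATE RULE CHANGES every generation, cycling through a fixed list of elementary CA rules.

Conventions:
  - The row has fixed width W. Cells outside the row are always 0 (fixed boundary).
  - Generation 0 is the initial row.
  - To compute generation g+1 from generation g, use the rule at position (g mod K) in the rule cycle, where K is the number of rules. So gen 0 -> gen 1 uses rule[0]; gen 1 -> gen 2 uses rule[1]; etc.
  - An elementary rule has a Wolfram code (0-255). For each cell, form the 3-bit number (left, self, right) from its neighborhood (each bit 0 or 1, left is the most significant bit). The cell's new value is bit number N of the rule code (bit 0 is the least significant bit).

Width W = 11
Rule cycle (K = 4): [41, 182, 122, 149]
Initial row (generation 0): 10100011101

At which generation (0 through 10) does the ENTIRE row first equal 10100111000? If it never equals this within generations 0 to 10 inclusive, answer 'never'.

Answer: never

Derivation:
Gen 0: 10100011101
Gen 1 (rule 41): 01001010010
Gen 2 (rule 182): 11111111111
Gen 3 (rule 122): 10000000001
Gen 4 (rule 149): 11111111101
Gen 5 (rule 41): 10000000010
Gen 6 (rule 182): 11000000111
Gen 7 (rule 122): 11100001101
Gen 8 (rule 149): 01011100001
Gen 9 (rule 41): 00110001100
Gen 10 (rule 182): 01001010010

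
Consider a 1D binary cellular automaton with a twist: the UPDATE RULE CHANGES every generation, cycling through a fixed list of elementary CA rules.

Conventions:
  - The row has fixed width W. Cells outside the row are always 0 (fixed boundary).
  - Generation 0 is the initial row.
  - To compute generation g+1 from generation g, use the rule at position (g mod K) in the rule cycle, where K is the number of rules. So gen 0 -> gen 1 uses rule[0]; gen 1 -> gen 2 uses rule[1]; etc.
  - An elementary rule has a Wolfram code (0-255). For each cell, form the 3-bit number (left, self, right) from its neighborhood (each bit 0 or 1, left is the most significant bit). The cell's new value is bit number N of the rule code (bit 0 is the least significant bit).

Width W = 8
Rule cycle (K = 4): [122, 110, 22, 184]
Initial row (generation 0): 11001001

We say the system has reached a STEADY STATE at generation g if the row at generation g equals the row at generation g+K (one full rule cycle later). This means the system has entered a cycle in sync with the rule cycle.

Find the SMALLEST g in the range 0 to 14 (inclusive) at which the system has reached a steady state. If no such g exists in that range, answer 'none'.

Gen 0: 11001001
Gen 1 (rule 122): 11110110
Gen 2 (rule 110): 10011110
Gen 3 (rule 22): 11100001
Gen 4 (rule 184): 11010000
Gen 5 (rule 122): 11101000
Gen 6 (rule 110): 10111000
Gen 7 (rule 22): 10000100
Gen 8 (rule 184): 01000010
Gen 9 (rule 122): 10100101
Gen 10 (rule 110): 11101111
Gen 11 (rule 22): 00000000
Gen 12 (rule 184): 00000000
Gen 13 (rule 122): 00000000
Gen 14 (rule 110): 00000000
Gen 15 (rule 22): 00000000
Gen 16 (rule 184): 00000000
Gen 17 (rule 122): 00000000
Gen 18 (rule 110): 00000000

Answer: 11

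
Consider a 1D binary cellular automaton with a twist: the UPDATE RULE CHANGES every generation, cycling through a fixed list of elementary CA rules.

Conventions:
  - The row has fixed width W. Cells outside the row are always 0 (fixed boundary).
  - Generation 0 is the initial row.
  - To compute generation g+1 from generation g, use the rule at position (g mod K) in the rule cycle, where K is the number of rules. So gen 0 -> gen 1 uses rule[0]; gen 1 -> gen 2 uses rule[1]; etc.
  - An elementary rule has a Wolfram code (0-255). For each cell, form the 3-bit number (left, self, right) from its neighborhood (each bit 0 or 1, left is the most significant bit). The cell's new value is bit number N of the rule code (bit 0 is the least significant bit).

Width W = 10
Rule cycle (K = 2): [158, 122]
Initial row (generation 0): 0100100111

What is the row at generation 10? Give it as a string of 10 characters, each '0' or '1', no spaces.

Gen 0: 0100100111
Gen 1 (rule 158): 1111111110
Gen 2 (rule 122): 1000000011
Gen 3 (rule 158): 1100000110
Gen 4 (rule 122): 1110001111
Gen 5 (rule 158): 1101011110
Gen 6 (rule 122): 1110110011
Gen 7 (rule 158): 1100101110
Gen 8 (rule 122): 1111011011
Gen 9 (rule 158): 1110010010
Gen 10 (rule 122): 1011101101

Answer: 1011101101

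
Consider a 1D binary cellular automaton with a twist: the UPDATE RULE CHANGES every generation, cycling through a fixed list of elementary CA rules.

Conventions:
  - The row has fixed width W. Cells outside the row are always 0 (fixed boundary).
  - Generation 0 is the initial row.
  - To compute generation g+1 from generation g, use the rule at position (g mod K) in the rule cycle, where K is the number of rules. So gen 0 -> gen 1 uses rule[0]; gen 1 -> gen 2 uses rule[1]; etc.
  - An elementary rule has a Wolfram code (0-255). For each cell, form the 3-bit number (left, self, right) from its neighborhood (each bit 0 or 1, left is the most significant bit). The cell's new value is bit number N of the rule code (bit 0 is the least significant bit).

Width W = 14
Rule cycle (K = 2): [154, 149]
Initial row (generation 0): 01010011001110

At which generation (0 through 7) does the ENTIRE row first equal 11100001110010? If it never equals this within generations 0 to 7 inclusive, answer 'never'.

Gen 0: 01010011001110
Gen 1 (rule 154): 10001110111101
Gen 2 (rule 149): 11100100011001
Gen 3 (rule 154): 11011010110110
Gen 4 (rule 149): 00000010000001
Gen 5 (rule 154): 00000101000010
Gen 6 (rule 149): 11110101111011
Gen 7 (rule 154): 11100001110010

Answer: 7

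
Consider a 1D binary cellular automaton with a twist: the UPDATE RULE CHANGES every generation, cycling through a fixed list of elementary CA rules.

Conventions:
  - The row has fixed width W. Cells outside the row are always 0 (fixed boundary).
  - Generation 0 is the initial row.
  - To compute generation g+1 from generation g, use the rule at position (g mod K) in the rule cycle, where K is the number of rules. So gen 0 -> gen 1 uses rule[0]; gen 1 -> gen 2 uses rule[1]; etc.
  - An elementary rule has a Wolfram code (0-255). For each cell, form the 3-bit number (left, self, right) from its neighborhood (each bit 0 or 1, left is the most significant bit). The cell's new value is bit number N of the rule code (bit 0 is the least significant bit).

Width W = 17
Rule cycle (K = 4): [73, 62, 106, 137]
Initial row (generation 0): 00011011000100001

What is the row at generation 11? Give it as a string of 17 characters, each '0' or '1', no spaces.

Answer: 00010011011100010

Derivation:
Gen 0: 00011011000100001
Gen 1 (rule 73): 11011011010001100
Gen 2 (rule 62): 10110110111011010
Gen 3 (rule 106): 01111111101111100
Gen 4 (rule 137): 01111111001111001
Gen 5 (rule 73): 01000001001001000
Gen 6 (rule 62): 11100011111111100
Gen 7 (rule 106): 10100110000000100
Gen 8 (rule 137): 00000100111110001
Gen 9 (rule 73): 11110000100010100
Gen 10 (rule 62): 10001001110111110
Gen 11 (rule 106): 00010011011100010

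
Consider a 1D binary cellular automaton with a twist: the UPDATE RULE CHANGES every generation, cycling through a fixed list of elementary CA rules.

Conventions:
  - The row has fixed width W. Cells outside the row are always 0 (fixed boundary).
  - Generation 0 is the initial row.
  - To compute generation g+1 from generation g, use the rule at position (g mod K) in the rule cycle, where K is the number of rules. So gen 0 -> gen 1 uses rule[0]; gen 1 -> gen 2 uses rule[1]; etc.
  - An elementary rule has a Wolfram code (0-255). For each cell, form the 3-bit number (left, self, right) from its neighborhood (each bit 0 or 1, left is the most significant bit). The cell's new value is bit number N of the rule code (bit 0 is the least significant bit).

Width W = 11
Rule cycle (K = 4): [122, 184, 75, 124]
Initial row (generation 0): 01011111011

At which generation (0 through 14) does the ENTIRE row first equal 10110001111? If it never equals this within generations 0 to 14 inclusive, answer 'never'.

Gen 0: 01011111011
Gen 1 (rule 122): 10110001111
Gen 2 (rule 184): 01101001110
Gen 3 (rule 75): 11100011010
Gen 4 (rule 124): 10110011111
Gen 5 (rule 122): 01111110001
Gen 6 (rule 184): 01111101000
Gen 7 (rule 75): 11000100011
Gen 8 (rule 124): 11100110011
Gen 9 (rule 122): 10111111111
Gen 10 (rule 184): 01111111110
Gen 11 (rule 75): 11000000010
Gen 12 (rule 124): 11100000011
Gen 13 (rule 122): 10110000111
Gen 14 (rule 184): 01101000110

Answer: 1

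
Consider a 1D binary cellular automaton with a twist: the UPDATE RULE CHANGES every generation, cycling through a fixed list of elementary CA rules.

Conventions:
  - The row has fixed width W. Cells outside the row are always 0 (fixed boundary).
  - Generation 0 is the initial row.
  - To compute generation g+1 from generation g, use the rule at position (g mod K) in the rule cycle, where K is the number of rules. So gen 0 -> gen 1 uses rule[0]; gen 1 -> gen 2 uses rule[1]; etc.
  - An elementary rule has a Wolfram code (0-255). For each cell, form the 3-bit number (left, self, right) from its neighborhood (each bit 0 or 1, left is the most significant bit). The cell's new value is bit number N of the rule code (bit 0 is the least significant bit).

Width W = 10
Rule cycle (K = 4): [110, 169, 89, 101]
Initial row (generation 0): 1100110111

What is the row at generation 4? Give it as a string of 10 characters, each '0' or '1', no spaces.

Gen 0: 1100110111
Gen 1 (rule 110): 1101111101
Gen 2 (rule 169): 1011111010
Gen 3 (rule 89): 0010001001
Gen 4 (rule 101): 1010101001

Answer: 1010101001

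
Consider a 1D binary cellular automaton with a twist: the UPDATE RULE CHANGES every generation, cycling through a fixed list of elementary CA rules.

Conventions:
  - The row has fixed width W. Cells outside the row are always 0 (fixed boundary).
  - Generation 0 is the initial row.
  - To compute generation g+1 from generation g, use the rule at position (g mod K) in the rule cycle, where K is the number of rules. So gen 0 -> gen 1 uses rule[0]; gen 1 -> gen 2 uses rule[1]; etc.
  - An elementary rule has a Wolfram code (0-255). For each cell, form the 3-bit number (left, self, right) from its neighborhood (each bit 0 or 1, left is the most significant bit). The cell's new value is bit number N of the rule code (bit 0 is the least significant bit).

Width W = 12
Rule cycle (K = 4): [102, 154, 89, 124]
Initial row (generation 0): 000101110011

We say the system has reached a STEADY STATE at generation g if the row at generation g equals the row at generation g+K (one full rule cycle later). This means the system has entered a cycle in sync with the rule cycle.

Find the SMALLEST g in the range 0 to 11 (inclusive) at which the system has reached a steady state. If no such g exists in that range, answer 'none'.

Answer: none

Derivation:
Gen 0: 000101110011
Gen 1 (rule 102): 001110010101
Gen 2 (rule 154): 011101100000
Gen 3 (rule 89): 010101111111
Gen 4 (rule 124): 011111000001
Gen 5 (rule 102): 100001000011
Gen 6 (rule 154): 010010100110
Gen 7 (rule 89): 001000010111
Gen 8 (rule 124): 001100011101
Gen 9 (rule 102): 010100100111
Gen 10 (rule 154): 100011011110
Gen 11 (rule 89): 011011010011
Gen 12 (rule 124): 011111111011
Gen 13 (rule 102): 100000001101
Gen 14 (rule 154): 010000011000
Gen 15 (rule 89): 001111011111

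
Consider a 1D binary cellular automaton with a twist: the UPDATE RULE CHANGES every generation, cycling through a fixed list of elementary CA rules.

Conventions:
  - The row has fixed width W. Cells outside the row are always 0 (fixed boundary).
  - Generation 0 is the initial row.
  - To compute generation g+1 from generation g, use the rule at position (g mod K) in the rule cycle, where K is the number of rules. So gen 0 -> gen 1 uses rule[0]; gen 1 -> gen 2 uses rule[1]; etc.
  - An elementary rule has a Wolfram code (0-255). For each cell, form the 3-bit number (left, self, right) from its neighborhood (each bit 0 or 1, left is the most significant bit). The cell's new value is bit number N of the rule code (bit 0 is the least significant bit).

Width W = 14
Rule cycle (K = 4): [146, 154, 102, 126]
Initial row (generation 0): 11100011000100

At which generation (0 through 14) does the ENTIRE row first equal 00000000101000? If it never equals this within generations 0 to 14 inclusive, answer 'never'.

Gen 0: 11100011000100
Gen 1 (rule 146): 01010100101010
Gen 2 (rule 154): 10000011000001
Gen 3 (rule 102): 10000101000011
Gen 4 (rule 126): 11001111100111
Gen 5 (rule 146): 00110111011010
Gen 6 (rule 154): 01100110010001
Gen 7 (rule 102): 10101010110011
Gen 8 (rule 126): 11111111111111
Gen 9 (rule 146): 01111111111110
Gen 10 (rule 154): 11111111111101
Gen 11 (rule 102): 00000000000111
Gen 12 (rule 126): 00000000001101
Gen 13 (rule 146): 00000000010000
Gen 14 (rule 154): 00000000101000

Answer: 14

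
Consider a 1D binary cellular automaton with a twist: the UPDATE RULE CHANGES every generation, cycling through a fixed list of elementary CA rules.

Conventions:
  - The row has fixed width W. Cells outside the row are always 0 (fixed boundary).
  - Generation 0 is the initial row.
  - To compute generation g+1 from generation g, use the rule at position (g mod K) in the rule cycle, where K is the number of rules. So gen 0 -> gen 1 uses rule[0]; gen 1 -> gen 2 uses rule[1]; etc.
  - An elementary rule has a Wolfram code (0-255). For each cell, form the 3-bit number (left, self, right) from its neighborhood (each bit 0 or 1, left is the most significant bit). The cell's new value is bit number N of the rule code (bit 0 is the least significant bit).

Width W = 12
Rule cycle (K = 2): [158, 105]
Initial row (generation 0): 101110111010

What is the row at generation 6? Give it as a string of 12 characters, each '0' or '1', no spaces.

Gen 0: 101110111010
Gen 1 (rule 158): 101100110011
Gen 2 (rule 105): 011100110011
Gen 3 (rule 158): 111011101110
Gen 4 (rule 105): 101110111010
Gen 5 (rule 158): 101100110011
Gen 6 (rule 105): 011100110011

Answer: 011100110011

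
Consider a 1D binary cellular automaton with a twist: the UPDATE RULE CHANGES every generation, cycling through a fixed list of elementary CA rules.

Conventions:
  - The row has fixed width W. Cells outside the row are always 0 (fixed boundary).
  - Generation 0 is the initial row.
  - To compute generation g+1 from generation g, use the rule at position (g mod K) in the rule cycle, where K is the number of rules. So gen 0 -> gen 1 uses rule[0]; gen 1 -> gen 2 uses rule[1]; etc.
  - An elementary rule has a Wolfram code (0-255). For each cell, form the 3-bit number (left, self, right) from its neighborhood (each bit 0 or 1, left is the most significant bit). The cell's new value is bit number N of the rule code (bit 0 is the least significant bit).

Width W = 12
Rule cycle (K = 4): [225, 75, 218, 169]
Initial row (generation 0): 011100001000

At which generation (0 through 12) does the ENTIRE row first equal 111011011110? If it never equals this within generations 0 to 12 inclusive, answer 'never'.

Answer: 4

Derivation:
Gen 0: 011100001000
Gen 1 (rule 225): 001101100011
Gen 2 (rule 75): 111101101111
Gen 3 (rule 218): 111101101111
Gen 4 (rule 169): 111011011110
Gen 5 (rule 225): 011101101110
Gen 6 (rule 75): 110101101010
Gen 7 (rule 218): 110001100001
Gen 8 (rule 169): 100101001100
Gen 9 (rule 225): 000010000101
Gen 10 (rule 75): 111100111000
Gen 11 (rule 218): 111111111100
Gen 12 (rule 169): 111111111001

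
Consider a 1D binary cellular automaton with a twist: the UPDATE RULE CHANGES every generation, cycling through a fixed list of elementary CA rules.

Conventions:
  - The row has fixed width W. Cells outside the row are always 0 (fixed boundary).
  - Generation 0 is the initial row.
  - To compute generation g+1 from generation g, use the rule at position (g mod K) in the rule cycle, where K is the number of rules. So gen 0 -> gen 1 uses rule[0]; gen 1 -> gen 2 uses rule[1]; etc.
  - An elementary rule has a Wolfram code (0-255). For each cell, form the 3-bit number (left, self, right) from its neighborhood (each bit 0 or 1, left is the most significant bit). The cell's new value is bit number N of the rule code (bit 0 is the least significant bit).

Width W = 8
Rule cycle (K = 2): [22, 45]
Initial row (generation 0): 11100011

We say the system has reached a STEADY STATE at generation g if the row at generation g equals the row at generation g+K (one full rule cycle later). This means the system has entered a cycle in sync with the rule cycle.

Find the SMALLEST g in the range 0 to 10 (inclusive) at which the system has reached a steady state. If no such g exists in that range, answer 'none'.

Gen 0: 11100011
Gen 1 (rule 22): 00010100
Gen 2 (rule 45): 11011101
Gen 3 (rule 22): 00000001
Gen 4 (rule 45): 11111101
Gen 5 (rule 22): 00000001
Gen 6 (rule 45): 11111101
Gen 7 (rule 22): 00000001
Gen 8 (rule 45): 11111101
Gen 9 (rule 22): 00000001
Gen 10 (rule 45): 11111101
Gen 11 (rule 22): 00000001
Gen 12 (rule 45): 11111101

Answer: 3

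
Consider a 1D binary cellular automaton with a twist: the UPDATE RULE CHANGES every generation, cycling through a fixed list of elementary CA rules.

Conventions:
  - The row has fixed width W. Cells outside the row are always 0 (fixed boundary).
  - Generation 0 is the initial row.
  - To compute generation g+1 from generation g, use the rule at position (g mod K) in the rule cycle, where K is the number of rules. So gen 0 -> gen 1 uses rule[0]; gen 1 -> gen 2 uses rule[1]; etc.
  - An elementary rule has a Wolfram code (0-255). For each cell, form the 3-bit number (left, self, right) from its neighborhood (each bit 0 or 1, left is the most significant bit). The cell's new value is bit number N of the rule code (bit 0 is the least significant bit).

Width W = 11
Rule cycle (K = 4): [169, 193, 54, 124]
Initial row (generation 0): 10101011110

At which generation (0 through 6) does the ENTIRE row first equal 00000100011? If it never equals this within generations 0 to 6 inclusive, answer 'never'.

Gen 0: 10101011110
Gen 1 (rule 169): 01010111100
Gen 2 (rule 193): 00000011101
Gen 3 (rule 54): 00000100011
Gen 4 (rule 124): 00000110011
Gen 5 (rule 169): 11110100010
Gen 6 (rule 193): 01110001000

Answer: 3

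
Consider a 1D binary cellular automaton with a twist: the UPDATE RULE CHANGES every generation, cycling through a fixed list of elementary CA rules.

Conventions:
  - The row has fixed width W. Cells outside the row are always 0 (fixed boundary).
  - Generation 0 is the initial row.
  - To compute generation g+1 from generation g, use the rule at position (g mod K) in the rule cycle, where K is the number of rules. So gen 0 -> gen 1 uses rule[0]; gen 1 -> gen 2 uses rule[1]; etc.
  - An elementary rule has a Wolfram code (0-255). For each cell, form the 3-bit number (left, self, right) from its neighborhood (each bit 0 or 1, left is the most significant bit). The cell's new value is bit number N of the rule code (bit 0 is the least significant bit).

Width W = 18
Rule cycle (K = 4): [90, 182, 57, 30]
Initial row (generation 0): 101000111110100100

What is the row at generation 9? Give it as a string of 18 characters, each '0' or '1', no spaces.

Answer: 100011110010100100

Derivation:
Gen 0: 101000111110100100
Gen 1 (rule 90): 000101100010011010
Gen 2 (rule 182): 001110010111100111
Gen 3 (rule 57): 101001001100010100
Gen 4 (rule 30): 101111111010110110
Gen 5 (rule 90): 001000001000110111
Gen 6 (rule 182): 011100011101001010
Gen 7 (rule 57): 010011010010100101
Gen 8 (rule 30): 111110011110111101
Gen 9 (rule 90): 100011110010100100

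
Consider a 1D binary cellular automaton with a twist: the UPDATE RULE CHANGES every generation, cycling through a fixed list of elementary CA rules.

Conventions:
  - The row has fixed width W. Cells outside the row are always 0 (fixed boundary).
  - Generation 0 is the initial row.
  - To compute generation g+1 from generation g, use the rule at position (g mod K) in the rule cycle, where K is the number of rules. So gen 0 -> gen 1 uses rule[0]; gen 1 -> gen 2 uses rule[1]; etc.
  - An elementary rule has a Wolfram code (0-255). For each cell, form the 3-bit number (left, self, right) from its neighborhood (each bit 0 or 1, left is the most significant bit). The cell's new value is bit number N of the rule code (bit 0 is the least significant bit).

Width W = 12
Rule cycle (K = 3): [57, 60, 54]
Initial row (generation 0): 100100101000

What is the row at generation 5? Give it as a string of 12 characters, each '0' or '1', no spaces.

Answer: 011011010101

Derivation:
Gen 0: 100100101000
Gen 1 (rule 57): 010010010111
Gen 2 (rule 60): 011011011100
Gen 3 (rule 54): 100100100010
Gen 4 (rule 57): 010010011001
Gen 5 (rule 60): 011011010101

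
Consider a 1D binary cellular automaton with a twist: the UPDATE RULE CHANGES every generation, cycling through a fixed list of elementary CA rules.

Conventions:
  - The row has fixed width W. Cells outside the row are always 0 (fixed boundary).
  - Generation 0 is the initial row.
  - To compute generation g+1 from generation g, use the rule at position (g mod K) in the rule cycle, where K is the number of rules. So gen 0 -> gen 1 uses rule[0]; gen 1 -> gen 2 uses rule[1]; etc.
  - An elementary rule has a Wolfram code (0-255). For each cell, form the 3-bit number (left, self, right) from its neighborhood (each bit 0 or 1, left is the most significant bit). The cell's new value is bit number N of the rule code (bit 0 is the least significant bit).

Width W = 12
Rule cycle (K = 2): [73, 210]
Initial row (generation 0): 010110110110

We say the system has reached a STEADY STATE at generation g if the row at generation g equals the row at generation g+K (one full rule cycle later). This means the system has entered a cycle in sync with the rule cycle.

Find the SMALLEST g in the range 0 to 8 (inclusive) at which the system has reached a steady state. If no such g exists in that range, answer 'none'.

Answer: none

Derivation:
Gen 0: 010110110110
Gen 1 (rule 73): 000110110110
Gen 2 (rule 210): 001010010011
Gen 3 (rule 73): 100000000011
Gen 4 (rule 210): 010000000101
Gen 5 (rule 73): 000111110000
Gen 6 (rule 210): 001011111000
Gen 7 (rule 73): 100010001011
Gen 8 (rule 210): 010101010001
Gen 9 (rule 73): 000000000100
Gen 10 (rule 210): 000000001010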